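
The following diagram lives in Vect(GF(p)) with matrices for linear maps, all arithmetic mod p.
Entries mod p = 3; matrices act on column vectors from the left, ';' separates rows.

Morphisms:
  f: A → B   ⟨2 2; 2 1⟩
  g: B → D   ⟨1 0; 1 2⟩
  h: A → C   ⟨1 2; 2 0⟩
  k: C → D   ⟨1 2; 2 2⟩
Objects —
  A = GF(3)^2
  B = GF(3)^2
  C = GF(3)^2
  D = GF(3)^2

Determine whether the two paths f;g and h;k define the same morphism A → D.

Along f;g (path 1):
  e0=[1,0] f→[2,2] g→[2,0]
  e1=[0,1] f→[2,1] g→[2,1]
  result₁ = ⟨2 2; 0 1⟩
Along h;k (path 2):
  e0=[1,0] h→[1,2] k→[2,0]
  e1=[0,1] h→[2,0] k→[2,1]
  result₂ = ⟨2 2; 0 1⟩
Equal? equal; square commutes

Answer: COMMUTES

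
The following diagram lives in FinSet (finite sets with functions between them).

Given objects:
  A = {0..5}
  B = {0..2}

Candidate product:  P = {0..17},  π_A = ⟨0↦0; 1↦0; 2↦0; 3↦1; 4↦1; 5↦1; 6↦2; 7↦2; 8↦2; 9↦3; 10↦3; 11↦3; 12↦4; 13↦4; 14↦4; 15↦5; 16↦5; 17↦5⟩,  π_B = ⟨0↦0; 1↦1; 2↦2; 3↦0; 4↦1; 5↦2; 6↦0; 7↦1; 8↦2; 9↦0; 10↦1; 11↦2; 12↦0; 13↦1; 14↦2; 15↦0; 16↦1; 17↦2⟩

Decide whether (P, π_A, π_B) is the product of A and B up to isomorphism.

|A|·|B| = 6·3 = 18;  |P| = 18
Check the pairing map k ↦ (π_A(k), π_B(k)):
  0 ↦ (0,0)
  1 ↦ (0,1)
  2 ↦ (0,2)
  3 ↦ (1,0)
  4 ↦ (1,1)
  5 ↦ (1,2)
  6 ↦ (2,0)
  7 ↦ (2,1)
  8 ↦ (2,2)
  9 ↦ (3,0)
  10 ↦ (3,1)
  11 ↦ (3,2)
  12 ↦ (4,0)
  13 ↦ (4,1)
  14 ↦ (4,2)
  15 ↦ (5,0)
  16 ↦ (5,1)
  17 ↦ (5,2)
distinct pairs in image: 18 / 18 needed
  → bijection onto A×B; projections well-typed.

Answer: VALID PRODUCT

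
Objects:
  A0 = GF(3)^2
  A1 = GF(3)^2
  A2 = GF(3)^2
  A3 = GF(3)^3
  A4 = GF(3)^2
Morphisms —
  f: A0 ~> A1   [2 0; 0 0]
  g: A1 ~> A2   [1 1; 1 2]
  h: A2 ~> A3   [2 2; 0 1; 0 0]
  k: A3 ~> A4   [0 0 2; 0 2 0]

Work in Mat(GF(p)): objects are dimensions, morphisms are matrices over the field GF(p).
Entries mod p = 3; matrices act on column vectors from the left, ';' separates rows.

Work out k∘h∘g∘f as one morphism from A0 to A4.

  e0=(1,0) f~>(2,0) g~>(2,2) h~>(2,2,0) k~>(0,1)
  e1=(0,1) f~>(0,0) g~>(0,0) h~>(0,0,0) k~>(0,0)
⟦path⟧: [0 0; 1 0]

Answer: [0 0; 1 0]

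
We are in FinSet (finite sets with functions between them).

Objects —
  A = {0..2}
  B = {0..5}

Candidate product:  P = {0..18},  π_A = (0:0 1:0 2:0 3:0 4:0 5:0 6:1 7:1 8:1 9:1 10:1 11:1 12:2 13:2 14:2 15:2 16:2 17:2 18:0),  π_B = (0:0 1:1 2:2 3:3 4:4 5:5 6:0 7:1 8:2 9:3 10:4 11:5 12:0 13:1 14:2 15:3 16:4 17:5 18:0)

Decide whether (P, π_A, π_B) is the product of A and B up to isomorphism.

Answer: NOT A VALID PRODUCT — |P|=19 ≠ |A|·|B|=18

Work:
|A|·|B| = 3·6 = 18;  |P| = 19
  → cardinalities differ; no bijection possible.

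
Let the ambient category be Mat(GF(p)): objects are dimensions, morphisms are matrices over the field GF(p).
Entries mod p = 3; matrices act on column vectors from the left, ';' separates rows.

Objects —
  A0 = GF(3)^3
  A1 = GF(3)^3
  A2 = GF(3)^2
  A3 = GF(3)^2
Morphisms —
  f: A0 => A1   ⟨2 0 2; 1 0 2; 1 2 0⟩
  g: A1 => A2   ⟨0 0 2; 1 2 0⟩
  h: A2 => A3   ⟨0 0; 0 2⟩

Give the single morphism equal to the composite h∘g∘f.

Answer: ⟨0 0 0; 2 0 0⟩

Derivation:
  e0=[1,0,0] f=>[2,1,1] g=>[2,1] h=>[0,2]
  e1=[0,1,0] f=>[0,0,2] g=>[1,0] h=>[0,0]
  e2=[0,0,1] f=>[2,2,0] g=>[0,0] h=>[0,0]
⟦path⟧: ⟨0 0 0; 2 0 0⟩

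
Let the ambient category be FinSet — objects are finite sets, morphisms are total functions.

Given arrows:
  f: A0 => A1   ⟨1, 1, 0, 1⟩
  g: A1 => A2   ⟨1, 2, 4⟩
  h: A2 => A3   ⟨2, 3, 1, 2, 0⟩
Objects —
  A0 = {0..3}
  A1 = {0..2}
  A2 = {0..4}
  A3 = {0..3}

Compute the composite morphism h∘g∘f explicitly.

Answer: ⟨1, 1, 3, 1⟩

Trace:
  0 f=>1 g=>2 h=>1
  1 f=>1 g=>2 h=>1
  2 f=>0 g=>1 h=>3
  3 f=>1 g=>2 h=>1
⟦path⟧: ⟨1, 1, 3, 1⟩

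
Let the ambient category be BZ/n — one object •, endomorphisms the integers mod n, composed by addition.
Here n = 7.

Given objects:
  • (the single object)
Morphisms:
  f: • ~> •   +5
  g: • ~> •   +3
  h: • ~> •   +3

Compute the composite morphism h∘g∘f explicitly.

Answer: +4

Work:
  0 +5≡5 +3≡1 +3≡4  (mod 7)
⟦path⟧: +4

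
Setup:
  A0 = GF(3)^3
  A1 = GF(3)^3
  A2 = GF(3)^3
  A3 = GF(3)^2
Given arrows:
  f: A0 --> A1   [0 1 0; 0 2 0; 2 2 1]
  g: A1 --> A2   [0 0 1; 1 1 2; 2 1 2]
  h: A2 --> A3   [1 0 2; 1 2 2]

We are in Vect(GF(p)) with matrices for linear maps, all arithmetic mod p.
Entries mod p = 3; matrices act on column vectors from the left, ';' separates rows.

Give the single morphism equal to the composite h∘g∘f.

Answer: [1 0 2; 0 2 0]

Trace:
  e0=⟨1,0,0⟩ f-->⟨0,0,2⟩ g-->⟨2,1,1⟩ h-->⟨1,0⟩
  e1=⟨0,1,0⟩ f-->⟨1,2,2⟩ g-->⟨2,1,2⟩ h-->⟨0,2⟩
  e2=⟨0,0,1⟩ f-->⟨0,0,1⟩ g-->⟨1,2,2⟩ h-->⟨2,0⟩
⟦path⟧: [1 0 2; 0 2 0]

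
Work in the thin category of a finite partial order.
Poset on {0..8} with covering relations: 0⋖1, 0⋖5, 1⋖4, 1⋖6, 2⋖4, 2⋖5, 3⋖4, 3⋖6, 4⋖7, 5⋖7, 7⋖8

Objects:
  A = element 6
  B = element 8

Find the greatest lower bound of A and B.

{x : x≤A ∧ x≤B} = {0,1,3}  (A=6, B=8)
  maximal lower bounds 1 and 3 are incomparable: neither 1≤3 nor 3≤1
→ no greatest lower bound exists

Answer: NO MEET EXISTS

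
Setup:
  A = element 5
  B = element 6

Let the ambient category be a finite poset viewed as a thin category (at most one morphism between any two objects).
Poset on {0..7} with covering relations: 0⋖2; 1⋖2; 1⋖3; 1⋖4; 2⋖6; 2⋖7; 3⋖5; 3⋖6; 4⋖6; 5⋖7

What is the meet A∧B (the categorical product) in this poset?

Answer: A∧B = 3

Trace:
{x : x<=A ∧ x<=B} = {1,3}  (A=5, B=6)
  1 <= 3
  3 <= 3
glb = 3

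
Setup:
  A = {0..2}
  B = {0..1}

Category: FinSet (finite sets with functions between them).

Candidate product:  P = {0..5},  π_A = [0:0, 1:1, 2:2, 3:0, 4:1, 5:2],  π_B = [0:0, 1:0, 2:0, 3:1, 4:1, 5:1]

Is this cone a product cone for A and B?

|A|·|B| = 3·2 = 6;  |P| = 6
Check the pairing map k ↦ (π_A(k), π_B(k)):
  0 : (0,0)
  1 : (1,0)
  2 : (2,0)
  3 : (0,1)
  4 : (1,1)
  5 : (2,1)
distinct pairs in image: 6 / 6 needed
  → bijection onto A×B; projections well-typed.

Answer: VALID PRODUCT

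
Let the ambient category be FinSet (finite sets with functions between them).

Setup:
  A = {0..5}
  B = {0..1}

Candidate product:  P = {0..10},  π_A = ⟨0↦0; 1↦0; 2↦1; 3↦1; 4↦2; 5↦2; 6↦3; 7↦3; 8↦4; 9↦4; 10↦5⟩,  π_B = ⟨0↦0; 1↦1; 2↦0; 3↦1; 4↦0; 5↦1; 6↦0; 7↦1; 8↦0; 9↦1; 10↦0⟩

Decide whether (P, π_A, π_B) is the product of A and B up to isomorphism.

|A|·|B| = 6·2 = 12;  |P| = 11
  → cardinalities differ; no bijection possible.

Answer: NOT A VALID PRODUCT — |P|=11 ≠ |A|·|B|=12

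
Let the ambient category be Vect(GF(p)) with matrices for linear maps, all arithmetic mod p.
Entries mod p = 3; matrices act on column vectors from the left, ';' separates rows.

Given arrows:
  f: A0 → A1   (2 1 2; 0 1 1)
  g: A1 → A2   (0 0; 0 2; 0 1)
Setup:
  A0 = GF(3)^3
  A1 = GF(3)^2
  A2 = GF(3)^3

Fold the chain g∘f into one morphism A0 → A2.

Answer: (0 0 0; 0 2 2; 0 1 1)

Derivation:
  e0=(1,0,0) f→(2,0) g→(0,0,0)
  e1=(0,1,0) f→(1,1) g→(0,2,1)
  e2=(0,0,1) f→(2,1) g→(0,2,1)
result: (0 0 0; 0 2 2; 0 1 1)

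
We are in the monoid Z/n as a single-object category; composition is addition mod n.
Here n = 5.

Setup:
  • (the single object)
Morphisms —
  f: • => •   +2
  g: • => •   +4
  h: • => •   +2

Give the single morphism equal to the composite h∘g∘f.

Answer: +3

Trace:
  0 +2≡2 +4≡1 +2≡3  (mod 5)
composite: +3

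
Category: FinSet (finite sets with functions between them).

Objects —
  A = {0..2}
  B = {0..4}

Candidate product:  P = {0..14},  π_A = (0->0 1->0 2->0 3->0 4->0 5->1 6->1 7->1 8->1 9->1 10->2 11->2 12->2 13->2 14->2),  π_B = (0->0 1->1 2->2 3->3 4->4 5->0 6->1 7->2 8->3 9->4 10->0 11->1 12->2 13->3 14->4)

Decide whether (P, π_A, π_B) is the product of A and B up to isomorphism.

|A|·|B| = 3·5 = 15;  |P| = 15
Check the pairing map k ↦ (π_A(k), π_B(k)):
  0 -> (0,0)
  1 -> (0,1)
  2 -> (0,2)
  3 -> (0,3)
  4 -> (0,4)
  5 -> (1,0)
  6 -> (1,1)
  7 -> (1,2)
  8 -> (1,3)
  9 -> (1,4)
  10 -> (2,0)
  11 -> (2,1)
  12 -> (2,2)
  13 -> (2,3)
  14 -> (2,4)
distinct pairs in image: 15 / 15 needed
  → bijection onto A×B; projections well-typed.

Answer: VALID PRODUCT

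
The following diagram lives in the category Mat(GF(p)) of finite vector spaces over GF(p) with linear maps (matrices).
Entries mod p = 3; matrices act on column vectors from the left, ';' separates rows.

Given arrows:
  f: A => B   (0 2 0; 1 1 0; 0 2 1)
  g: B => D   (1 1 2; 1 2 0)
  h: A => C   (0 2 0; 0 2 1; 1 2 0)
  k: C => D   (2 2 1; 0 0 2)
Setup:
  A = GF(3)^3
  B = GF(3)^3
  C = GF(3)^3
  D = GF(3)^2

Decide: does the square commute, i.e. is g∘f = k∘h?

Path 1 = f;g:
  e0=⟨1,0,0⟩ f=>⟨0,1,0⟩ g=>⟨1,2⟩
  e1=⟨0,1,0⟩ f=>⟨2,1,2⟩ g=>⟨1,1⟩
  e2=⟨0,0,1⟩ f=>⟨0,0,1⟩ g=>⟨2,0⟩
  result₁ = (1 1 2; 2 1 0)
Path 2 = h;k:
  e0=⟨1,0,0⟩ h=>⟨0,0,1⟩ k=>⟨1,2⟩
  e1=⟨0,1,0⟩ h=>⟨2,2,2⟩ k=>⟨1,1⟩
  e2=⟨0,0,1⟩ h=>⟨0,1,0⟩ k=>⟨2,0⟩
  result₂ = (1 1 2; 2 1 0)
Equal? same morphism ✓

Answer: COMMUTES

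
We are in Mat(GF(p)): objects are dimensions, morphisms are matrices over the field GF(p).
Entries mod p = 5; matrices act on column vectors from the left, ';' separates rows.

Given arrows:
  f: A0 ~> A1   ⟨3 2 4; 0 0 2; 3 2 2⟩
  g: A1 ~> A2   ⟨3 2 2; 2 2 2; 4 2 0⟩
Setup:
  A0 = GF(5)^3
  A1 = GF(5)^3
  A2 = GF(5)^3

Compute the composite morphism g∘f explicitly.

  e0=(1,0,0) f~>(3,0,3) g~>(0,2,2)
  e1=(0,1,0) f~>(2,0,2) g~>(0,3,3)
  e2=(0,0,1) f~>(4,2,2) g~>(0,1,0)
composite: ⟨0 0 0; 2 3 1; 2 3 0⟩

Answer: ⟨0 0 0; 2 3 1; 2 3 0⟩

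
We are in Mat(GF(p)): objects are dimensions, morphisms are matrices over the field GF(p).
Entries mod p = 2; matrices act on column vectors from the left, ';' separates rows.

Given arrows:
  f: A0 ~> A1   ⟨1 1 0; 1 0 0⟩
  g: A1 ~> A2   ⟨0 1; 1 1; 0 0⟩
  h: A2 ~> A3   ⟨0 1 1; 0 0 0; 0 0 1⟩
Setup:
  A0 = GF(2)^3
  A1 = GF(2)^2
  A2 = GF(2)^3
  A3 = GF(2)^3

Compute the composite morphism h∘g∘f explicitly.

Answer: ⟨0 1 0; 0 0 0; 0 0 0⟩

Work:
  e0=⟨1,0,0⟩ f~>⟨1,1⟩ g~>⟨1,0,0⟩ h~>⟨0,0,0⟩
  e1=⟨0,1,0⟩ f~>⟨1,0⟩ g~>⟨0,1,0⟩ h~>⟨1,0,0⟩
  e2=⟨0,0,1⟩ f~>⟨0,0⟩ g~>⟨0,0,0⟩ h~>⟨0,0,0⟩
⟦path⟧: ⟨0 1 0; 0 0 0; 0 0 0⟩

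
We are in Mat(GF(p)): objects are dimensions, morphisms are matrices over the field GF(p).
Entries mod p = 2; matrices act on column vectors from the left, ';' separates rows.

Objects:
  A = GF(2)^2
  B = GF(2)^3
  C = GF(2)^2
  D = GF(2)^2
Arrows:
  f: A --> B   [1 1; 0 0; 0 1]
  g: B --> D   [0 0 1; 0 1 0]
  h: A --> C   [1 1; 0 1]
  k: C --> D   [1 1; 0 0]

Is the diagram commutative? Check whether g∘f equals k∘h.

Along f;g (path 1):
  e0=⟨1,0⟩ f-->⟨1,0,0⟩ g-->⟨0,0⟩
  e1=⟨0,1⟩ f-->⟨1,0,1⟩ g-->⟨1,0⟩
  ⟦path⟧₁ = [0 1; 0 0]
Along h;k (path 2):
  e0=⟨1,0⟩ h-->⟨1,0⟩ k-->⟨1,0⟩
  e1=⟨0,1⟩ h-->⟨1,1⟩ k-->⟨0,0⟩
  ⟦path⟧₂ = [1 0; 0 0]
Equal? distinct morphisms ✗

Answer: DOES NOT COMMUTE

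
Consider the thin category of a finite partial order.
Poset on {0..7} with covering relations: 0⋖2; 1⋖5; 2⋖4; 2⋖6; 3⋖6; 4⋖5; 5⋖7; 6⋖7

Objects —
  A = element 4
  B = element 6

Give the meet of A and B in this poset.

Common predecessors of 4,6: {0,2}
  0 <= 2
  2 <= 2
glb = 2

Answer: A∧B = 2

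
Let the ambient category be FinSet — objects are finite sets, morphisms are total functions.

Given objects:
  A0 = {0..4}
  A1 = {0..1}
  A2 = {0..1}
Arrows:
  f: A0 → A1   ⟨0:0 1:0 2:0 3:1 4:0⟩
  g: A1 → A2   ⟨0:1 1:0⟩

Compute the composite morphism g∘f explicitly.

  0 f→0 g→1
  1 f→0 g→1
  2 f→0 g→1
  3 f→1 g→0
  4 f→0 g→1
result: ⟨0:1 1:1 2:1 3:0 4:1⟩

Answer: ⟨0:1 1:1 2:1 3:0 4:1⟩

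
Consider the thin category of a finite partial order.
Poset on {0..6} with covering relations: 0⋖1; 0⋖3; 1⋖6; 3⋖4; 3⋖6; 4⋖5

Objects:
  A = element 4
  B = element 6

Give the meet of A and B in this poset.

Common predecessors of 4,6: {0,3}
  0 <= 3
  3 <= 3
glb = 3

Answer: A∧B = 3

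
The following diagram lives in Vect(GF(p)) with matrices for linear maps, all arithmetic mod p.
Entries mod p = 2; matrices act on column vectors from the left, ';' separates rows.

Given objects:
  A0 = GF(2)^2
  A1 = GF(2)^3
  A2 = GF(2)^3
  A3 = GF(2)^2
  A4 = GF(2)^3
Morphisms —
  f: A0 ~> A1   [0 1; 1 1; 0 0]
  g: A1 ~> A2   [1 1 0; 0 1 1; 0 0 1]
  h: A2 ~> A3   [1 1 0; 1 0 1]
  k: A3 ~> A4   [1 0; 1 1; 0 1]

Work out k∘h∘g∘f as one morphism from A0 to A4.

Answer: [0 1; 1 1; 1 0]

Trace:
  e0=[1,0] f~>[0,1,0] g~>[1,1,0] h~>[0,1] k~>[0,1,1]
  e1=[0,1] f~>[1,1,0] g~>[0,1,0] h~>[1,0] k~>[1,1,0]
result: [0 1; 1 1; 1 0]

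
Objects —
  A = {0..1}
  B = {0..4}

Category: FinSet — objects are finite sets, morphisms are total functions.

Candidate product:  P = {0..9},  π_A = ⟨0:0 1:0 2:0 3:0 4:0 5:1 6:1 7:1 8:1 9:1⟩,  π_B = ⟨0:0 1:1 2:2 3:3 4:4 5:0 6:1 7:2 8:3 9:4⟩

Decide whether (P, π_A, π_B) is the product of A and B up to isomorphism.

|A|·|B| = 2·5 = 10;  |P| = 10
Check the pairing map k ↦ (π_A(k), π_B(k)):
  0 : (0,0)
  1 : (0,1)
  2 : (0,2)
  3 : (0,3)
  4 : (0,4)
  5 : (1,0)
  6 : (1,1)
  7 : (1,2)
  8 : (1,3)
  9 : (1,4)
distinct pairs in image: 10 / 10 needed
  → bijection onto A×B; projections well-typed.

Answer: VALID PRODUCT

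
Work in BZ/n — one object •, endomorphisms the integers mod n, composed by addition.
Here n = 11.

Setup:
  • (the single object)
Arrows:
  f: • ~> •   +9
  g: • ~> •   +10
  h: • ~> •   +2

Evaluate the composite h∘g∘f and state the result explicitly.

Answer: +10

Work:
  0 +9≡9 +10≡8 +2≡10  (mod 11)
⟦path⟧: +10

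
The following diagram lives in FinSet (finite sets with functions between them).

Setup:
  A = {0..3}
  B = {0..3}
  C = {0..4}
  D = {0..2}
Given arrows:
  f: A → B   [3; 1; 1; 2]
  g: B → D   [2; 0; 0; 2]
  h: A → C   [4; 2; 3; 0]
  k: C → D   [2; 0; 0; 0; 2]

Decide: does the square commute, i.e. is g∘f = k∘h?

Answer: DOES NOT COMMUTE

Derivation:
Along f;g (path 1):
  0 f→3 g→2
  1 f→1 g→0
  2 f→1 g→0
  3 f→2 g→0
  composite₁ = [2; 0; 0; 0]
Along h;k (path 2):
  0 h→4 k→2
  1 h→2 k→0
  2 h→3 k→0
  3 h→0 k→2
  composite₂ = [2; 0; 0; 2]
Equal? NO — does not commute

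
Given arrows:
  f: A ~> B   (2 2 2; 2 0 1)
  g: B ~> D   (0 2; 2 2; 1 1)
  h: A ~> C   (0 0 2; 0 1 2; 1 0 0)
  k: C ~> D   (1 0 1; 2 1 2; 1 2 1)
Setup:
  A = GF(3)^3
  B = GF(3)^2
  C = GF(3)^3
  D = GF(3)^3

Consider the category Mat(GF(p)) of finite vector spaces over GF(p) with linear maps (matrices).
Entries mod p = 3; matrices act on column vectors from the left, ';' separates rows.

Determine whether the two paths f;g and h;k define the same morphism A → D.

Answer: COMMUTES

Trace:
Path 1 = f;g:
  e0=[1,0,0] f~>[2,2] g~>[1,2,1]
  e1=[0,1,0] f~>[2,0] g~>[0,1,2]
  e2=[0,0,1] f~>[2,1] g~>[2,0,0]
  result₁ = (1 0 2; 2 1 0; 1 2 0)
Path 2 = h;k:
  e0=[1,0,0] h~>[0,0,1] k~>[1,2,1]
  e1=[0,1,0] h~>[0,1,0] k~>[0,1,2]
  e2=[0,0,1] h~>[2,2,0] k~>[2,0,0]
  result₂ = (1 0 2; 2 1 0; 1 2 0)
Equal? equal; square commutes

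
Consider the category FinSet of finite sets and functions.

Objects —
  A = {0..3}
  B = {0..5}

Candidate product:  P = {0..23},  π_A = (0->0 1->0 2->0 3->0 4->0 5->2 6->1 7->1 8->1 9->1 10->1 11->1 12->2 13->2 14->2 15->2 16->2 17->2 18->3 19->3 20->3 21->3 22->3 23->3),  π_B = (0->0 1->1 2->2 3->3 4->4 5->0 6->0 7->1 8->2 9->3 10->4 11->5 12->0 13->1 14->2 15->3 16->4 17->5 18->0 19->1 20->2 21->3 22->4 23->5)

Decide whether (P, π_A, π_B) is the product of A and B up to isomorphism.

Answer: NOT A VALID PRODUCT — duplicate pair at indices 12,5

Trace:
|A|·|B| = 4·6 = 24;  |P| = 24
Check the pairing map k ↦ (π_A(k), π_B(k)):
  0 -> (0,0)
  1 -> (0,1)
  2 -> (0,2)
  3 -> (0,3)
  4 -> (0,4)
  5 -> (2,0)
  6 -> (1,0)
  7 -> (1,1)
  8 -> (1,2)
  9 -> (1,3)
  10 -> (1,4)
  11 -> (1,5)
  12 -> (2,0)  ✗ repeats pair of k=5
  13 -> (2,1)
  14 -> (2,2)
  15 -> (2,3)
  16 -> (2,4)
  17 -> (2,5)
  18 -> (3,0)
  19 -> (3,1)
  20 -> (3,2)
  21 -> (3,3)
  22 -> (3,4)
  23 -> (3,5)
distinct pairs in image: 23 / 24 needed
  → (2,0) hit at k=5 and k=12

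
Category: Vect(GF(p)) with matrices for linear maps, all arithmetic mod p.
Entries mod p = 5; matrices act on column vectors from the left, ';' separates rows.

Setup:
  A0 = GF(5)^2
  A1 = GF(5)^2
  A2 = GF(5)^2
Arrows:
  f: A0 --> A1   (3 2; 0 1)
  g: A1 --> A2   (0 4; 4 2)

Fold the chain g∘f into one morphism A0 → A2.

Answer: (0 4; 2 0)

Derivation:
  e0=(1,0) f-->(3,0) g-->(0,2)
  e1=(0,1) f-->(2,1) g-->(4,0)
result: (0 4; 2 0)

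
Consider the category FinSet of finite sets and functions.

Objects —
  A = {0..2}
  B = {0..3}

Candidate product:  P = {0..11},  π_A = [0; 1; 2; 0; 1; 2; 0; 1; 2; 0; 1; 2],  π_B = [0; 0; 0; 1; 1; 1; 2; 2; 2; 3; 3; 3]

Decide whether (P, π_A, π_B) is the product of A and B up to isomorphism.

|A|·|B| = 3·4 = 12;  |P| = 12
Check the pairing map k ↦ (π_A(k), π_B(k)):
  0 ↦ (0,0)
  1 ↦ (1,0)
  2 ↦ (2,0)
  3 ↦ (0,1)
  4 ↦ (1,1)
  5 ↦ (2,1)
  6 ↦ (0,2)
  7 ↦ (1,2)
  8 ↦ (2,2)
  9 ↦ (0,3)
  10 ↦ (1,3)
  11 ↦ (2,3)
distinct pairs in image: 12 / 12 needed
  → bijection onto A×B; projections well-typed.

Answer: VALID PRODUCT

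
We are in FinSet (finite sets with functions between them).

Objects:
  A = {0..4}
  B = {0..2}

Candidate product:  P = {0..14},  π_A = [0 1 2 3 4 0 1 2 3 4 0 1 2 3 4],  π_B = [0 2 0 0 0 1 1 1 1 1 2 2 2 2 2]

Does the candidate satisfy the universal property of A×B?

|A|·|B| = 5·3 = 15;  |P| = 15
Check the pairing map k ↦ (π_A(k), π_B(k)):
  0 ↦ (0,0)
  1 ↦ (1,2)
  2 ↦ (2,0)
  3 ↦ (3,0)
  4 ↦ (4,0)
  5 ↦ (0,1)
  6 ↦ (1,1)
  7 ↦ (2,1)
  8 ↦ (3,1)
  9 ↦ (4,1)
  10 ↦ (0,2)
  11 ↦ (1,2)  ✗ repeats pair of k=1
  12 ↦ (2,2)
  13 ↦ (3,2)
  14 ↦ (4,2)
distinct pairs in image: 14 / 15 needed
  → (1,2) hit at k=1 and k=11

Answer: NOT A VALID PRODUCT — duplicate pair at indices 11,1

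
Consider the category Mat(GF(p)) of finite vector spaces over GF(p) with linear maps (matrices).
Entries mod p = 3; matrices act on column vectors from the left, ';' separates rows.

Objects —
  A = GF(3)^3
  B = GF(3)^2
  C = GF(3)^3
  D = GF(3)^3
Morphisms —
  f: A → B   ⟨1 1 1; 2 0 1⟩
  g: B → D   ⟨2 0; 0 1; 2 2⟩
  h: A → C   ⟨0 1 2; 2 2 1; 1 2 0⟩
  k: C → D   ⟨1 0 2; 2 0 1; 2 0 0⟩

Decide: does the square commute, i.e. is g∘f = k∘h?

1) trace f;g:
  e0=(1,0,0) f→(1,2) g→(2,2,0)
  e1=(0,1,0) f→(1,0) g→(2,0,2)
  e2=(0,0,1) f→(1,1) g→(2,1,1)
  composite₁ = ⟨2 2 2; 2 0 1; 0 2 1⟩
2) trace h;k:
  e0=(1,0,0) h→(0,2,1) k→(2,1,0)
  e1=(0,1,0) h→(1,2,2) k→(2,1,2)
  e2=(0,0,1) h→(2,1,0) k→(2,1,1)
  composite₂ = ⟨2 2 2; 1 1 1; 0 2 1⟩
Equal? differ; not commutative

Answer: DOES NOT COMMUTE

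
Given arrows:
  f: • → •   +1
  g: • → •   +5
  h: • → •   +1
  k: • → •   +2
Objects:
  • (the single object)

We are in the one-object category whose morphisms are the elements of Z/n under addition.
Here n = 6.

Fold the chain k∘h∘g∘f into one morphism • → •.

Answer: +3

Derivation:
  0 +1≡1 +5≡0 +1≡1 +2≡3  (mod 6)
result: +3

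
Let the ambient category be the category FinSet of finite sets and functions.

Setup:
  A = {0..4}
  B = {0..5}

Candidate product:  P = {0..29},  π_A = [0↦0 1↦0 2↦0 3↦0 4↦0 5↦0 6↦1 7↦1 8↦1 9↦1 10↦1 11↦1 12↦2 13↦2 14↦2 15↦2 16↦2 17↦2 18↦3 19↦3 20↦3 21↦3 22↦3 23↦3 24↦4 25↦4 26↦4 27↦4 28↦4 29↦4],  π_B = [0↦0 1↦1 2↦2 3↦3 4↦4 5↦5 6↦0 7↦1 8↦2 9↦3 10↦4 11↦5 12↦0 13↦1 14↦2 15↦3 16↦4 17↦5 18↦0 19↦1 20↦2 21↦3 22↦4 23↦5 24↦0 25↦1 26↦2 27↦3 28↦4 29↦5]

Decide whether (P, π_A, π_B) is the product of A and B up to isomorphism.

Answer: VALID PRODUCT

Work:
|A|·|B| = 5·6 = 30;  |P| = 30
Check the pairing map k ↦ (π_A(k), π_B(k)):
  0 ↦ (0,0)
  1 ↦ (0,1)
  2 ↦ (0,2)
  3 ↦ (0,3)
  4 ↦ (0,4)
  5 ↦ (0,5)
  6 ↦ (1,0)
  7 ↦ (1,1)
  8 ↦ (1,2)
  9 ↦ (1,3)
  10 ↦ (1,4)
  11 ↦ (1,5)
  12 ↦ (2,0)
  13 ↦ (2,1)
  14 ↦ (2,2)
  15 ↦ (2,3)
  16 ↦ (2,4)
  17 ↦ (2,5)
  18 ↦ (3,0)
  19 ↦ (3,1)
  20 ↦ (3,2)
  21 ↦ (3,3)
  22 ↦ (3,4)
  23 ↦ (3,5)
  24 ↦ (4,0)
  25 ↦ (4,1)
  26 ↦ (4,2)
  27 ↦ (4,3)
  28 ↦ (4,4)
  29 ↦ (4,5)
distinct pairs in image: 30 / 30 needed
  → bijection onto A×B; projections well-typed.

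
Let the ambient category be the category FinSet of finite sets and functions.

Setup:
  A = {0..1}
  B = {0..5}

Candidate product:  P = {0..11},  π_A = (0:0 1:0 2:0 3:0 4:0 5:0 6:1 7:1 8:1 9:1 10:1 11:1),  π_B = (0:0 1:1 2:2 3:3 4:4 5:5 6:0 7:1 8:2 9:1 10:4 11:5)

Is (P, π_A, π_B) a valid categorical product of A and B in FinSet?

|A|·|B| = 2·6 = 12;  |P| = 12
Check the pairing map k ↦ (π_A(k), π_B(k)):
  0 : (0,0)
  1 : (0,1)
  2 : (0,2)
  3 : (0,3)
  4 : (0,4)
  5 : (0,5)
  6 : (1,0)
  7 : (1,1)
  8 : (1,2)
  9 : (1,1)  ✗ repeats pair of k=7
  10 : (1,4)
  11 : (1,5)
distinct pairs in image: 11 / 12 needed
  → (1,1) hit at k=7 and k=9

Answer: NOT A VALID PRODUCT — duplicate pair at indices 7,9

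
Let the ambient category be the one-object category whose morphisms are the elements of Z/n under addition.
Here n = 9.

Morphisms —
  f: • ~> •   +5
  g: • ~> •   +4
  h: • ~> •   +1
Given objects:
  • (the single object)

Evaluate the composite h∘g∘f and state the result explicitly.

  0 +5≡5 +4≡0 +1≡1  (mod 9)
composite: +1

Answer: +1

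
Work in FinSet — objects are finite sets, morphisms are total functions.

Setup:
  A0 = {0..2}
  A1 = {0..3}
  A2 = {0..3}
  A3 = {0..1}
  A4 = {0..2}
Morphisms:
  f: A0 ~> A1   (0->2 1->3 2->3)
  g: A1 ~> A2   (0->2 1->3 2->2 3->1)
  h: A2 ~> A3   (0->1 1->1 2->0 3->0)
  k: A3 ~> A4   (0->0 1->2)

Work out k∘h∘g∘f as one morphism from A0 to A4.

Answer: (0->0 1->2 2->2)

Derivation:
  0 f~>2 g~>2 h~>0 k~>0
  1 f~>3 g~>1 h~>1 k~>2
  2 f~>3 g~>1 h~>1 k~>2
result: (0->0 1->2 2->2)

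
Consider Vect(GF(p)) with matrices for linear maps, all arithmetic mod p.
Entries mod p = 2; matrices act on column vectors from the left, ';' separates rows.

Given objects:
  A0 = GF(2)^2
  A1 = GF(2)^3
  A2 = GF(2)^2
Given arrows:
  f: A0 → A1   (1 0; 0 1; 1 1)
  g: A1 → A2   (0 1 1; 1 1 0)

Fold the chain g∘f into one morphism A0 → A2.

Answer: (1 0; 1 1)

Work:
  e0=⟨1,0⟩ f→⟨1,0,1⟩ g→⟨1,1⟩
  e1=⟨0,1⟩ f→⟨0,1,1⟩ g→⟨0,1⟩
result: (1 0; 1 1)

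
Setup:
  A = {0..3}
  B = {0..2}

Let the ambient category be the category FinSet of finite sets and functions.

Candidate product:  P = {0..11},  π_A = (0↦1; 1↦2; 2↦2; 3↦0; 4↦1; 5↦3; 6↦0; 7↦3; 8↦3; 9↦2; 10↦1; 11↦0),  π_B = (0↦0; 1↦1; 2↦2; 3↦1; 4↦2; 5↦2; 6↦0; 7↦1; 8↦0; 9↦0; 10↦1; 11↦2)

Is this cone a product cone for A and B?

Answer: VALID PRODUCT

Derivation:
|A|·|B| = 4·3 = 12;  |P| = 12
Check the pairing map k ↦ (π_A(k), π_B(k)):
  0 ↦ (1,0)
  1 ↦ (2,1)
  2 ↦ (2,2)
  3 ↦ (0,1)
  4 ↦ (1,2)
  5 ↦ (3,2)
  6 ↦ (0,0)
  7 ↦ (3,1)
  8 ↦ (3,0)
  9 ↦ (2,0)
  10 ↦ (1,1)
  11 ↦ (0,2)
distinct pairs in image: 12 / 12 needed
  → bijection onto A×B; projections well-typed.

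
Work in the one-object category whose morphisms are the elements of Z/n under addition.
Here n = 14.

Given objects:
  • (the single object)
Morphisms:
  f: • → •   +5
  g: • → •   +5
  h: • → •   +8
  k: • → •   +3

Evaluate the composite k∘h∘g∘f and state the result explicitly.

  0 +5≡5 +5≡10 +8≡4 +3≡7  (mod 14)
⟦path⟧: +7

Answer: +7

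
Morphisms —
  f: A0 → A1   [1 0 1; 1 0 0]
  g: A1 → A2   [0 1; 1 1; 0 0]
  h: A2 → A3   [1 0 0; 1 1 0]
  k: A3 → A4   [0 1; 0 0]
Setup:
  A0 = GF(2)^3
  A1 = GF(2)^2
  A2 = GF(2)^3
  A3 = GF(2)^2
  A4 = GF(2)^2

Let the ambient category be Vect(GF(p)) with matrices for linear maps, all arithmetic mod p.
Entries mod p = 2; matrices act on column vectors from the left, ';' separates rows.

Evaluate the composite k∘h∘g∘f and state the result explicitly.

Answer: [1 0 1; 0 0 0]

Trace:
  e0=(1,0,0) f→(1,1) g→(1,0,0) h→(1,1) k→(1,0)
  e1=(0,1,0) f→(0,0) g→(0,0,0) h→(0,0) k→(0,0)
  e2=(0,0,1) f→(1,0) g→(0,1,0) h→(0,1) k→(1,0)
result: [1 0 1; 0 0 0]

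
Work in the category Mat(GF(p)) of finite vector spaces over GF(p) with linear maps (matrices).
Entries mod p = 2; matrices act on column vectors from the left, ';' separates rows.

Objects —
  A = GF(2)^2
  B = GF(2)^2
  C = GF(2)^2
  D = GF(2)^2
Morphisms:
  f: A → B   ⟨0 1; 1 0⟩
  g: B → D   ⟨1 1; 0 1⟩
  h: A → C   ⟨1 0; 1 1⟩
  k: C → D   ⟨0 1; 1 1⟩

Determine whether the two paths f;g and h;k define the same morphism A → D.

Along f;g (path 1):
  e0=[1,0] f→[0,1] g→[1,1]
  e1=[0,1] f→[1,0] g→[1,0]
  ⟦path⟧₁ = ⟨1 1; 1 0⟩
Along h;k (path 2):
  e0=[1,0] h→[1,1] k→[1,0]
  e1=[0,1] h→[0,1] k→[1,1]
  ⟦path⟧₂ = ⟨1 1; 0 1⟩
Equal? NO — does not commute

Answer: DOES NOT COMMUTE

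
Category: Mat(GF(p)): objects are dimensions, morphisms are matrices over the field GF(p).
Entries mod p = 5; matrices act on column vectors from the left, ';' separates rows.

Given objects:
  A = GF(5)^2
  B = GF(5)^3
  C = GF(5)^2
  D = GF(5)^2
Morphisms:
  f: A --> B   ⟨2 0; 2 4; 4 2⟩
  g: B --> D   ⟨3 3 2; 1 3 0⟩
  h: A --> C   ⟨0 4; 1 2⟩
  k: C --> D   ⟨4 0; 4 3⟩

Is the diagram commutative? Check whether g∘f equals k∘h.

1) trace f;g:
  e0=⟨1,0⟩ f-->⟨2,2,4⟩ g-->⟨0,3⟩
  e1=⟨0,1⟩ f-->⟨0,4,2⟩ g-->⟨1,2⟩
  ⟦path⟧₁ = ⟨0 1; 3 2⟩
2) trace h;k:
  e0=⟨1,0⟩ h-->⟨0,1⟩ k-->⟨0,3⟩
  e1=⟨0,1⟩ h-->⟨4,2⟩ k-->⟨1,2⟩
  ⟦path⟧₂ = ⟨0 1; 3 2⟩
Equal? equal; square commutes

Answer: COMMUTES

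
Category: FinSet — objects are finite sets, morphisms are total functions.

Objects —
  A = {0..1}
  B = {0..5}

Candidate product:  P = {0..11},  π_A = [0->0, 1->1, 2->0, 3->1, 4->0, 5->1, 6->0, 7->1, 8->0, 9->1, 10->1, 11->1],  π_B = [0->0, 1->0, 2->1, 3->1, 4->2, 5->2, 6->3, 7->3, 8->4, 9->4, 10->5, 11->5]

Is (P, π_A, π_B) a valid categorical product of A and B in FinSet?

Answer: NOT A VALID PRODUCT — duplicate pair at indices 11,10

Derivation:
|A|·|B| = 2·6 = 12;  |P| = 12
Check the pairing map k ↦ (π_A(k), π_B(k)):
  0 -> (0,0)
  1 -> (1,0)
  2 -> (0,1)
  3 -> (1,1)
  4 -> (0,2)
  5 -> (1,2)
  6 -> (0,3)
  7 -> (1,3)
  8 -> (0,4)
  9 -> (1,4)
  10 -> (1,5)
  11 -> (1,5)  ✗ repeats pair of k=10
distinct pairs in image: 11 / 12 needed
  → (1,5) hit at k=10 and k=11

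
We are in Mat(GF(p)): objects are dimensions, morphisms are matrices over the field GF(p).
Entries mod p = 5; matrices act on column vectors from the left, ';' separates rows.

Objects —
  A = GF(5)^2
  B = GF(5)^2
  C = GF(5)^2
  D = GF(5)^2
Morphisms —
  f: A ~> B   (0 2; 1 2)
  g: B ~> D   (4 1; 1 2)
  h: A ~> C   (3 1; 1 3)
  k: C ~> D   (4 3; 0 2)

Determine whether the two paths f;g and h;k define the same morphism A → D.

Along f;g (path 1):
  e0=(1,0) f~>(0,1) g~>(1,2)
  e1=(0,1) f~>(2,2) g~>(0,1)
  result₁ = (1 0; 2 1)
Along h;k (path 2):
  e0=(1,0) h~>(3,1) k~>(0,2)
  e1=(0,1) h~>(1,3) k~>(3,1)
  result₂ = (0 3; 2 1)
Equal? differ; not commutative

Answer: DOES NOT COMMUTE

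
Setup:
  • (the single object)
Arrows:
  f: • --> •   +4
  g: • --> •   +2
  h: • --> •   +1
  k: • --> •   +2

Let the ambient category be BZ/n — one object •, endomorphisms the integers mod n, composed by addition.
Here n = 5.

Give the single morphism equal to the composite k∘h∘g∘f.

  0 +4≡4 +2≡1 +1≡2 +2≡4  (mod 5)
result: +4

Answer: +4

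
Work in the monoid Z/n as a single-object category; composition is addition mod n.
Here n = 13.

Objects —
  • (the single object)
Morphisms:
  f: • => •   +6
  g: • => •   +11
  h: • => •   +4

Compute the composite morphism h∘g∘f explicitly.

  0 +6≡6 +11≡4 +4≡8  (mod 13)
composite: +8

Answer: +8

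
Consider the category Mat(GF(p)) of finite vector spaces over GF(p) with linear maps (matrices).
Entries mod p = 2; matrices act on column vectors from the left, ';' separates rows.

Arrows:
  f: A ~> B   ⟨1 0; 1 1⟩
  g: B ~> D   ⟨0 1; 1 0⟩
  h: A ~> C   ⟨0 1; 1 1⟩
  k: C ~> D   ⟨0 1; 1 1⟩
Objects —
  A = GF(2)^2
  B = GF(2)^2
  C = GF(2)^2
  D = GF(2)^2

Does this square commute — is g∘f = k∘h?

Answer: COMMUTES

Trace:
Along f;g (path 1):
  e0=(1,0) f~>(1,1) g~>(1,1)
  e1=(0,1) f~>(0,1) g~>(1,0)
  ⟦path⟧₁ = ⟨1 1; 1 0⟩
Along h;k (path 2):
  e0=(1,0) h~>(0,1) k~>(1,1)
  e1=(0,1) h~>(1,1) k~>(1,0)
  ⟦path⟧₂ = ⟨1 1; 1 0⟩
Equal? YES — commutes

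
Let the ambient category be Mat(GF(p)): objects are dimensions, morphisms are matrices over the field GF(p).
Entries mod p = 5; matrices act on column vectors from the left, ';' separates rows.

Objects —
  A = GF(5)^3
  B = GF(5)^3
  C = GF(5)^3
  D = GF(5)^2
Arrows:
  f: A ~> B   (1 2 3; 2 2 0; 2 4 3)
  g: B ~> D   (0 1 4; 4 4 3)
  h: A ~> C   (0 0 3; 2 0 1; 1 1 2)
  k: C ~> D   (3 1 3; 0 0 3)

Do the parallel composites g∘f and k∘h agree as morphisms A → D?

Answer: DOES NOT COMMUTE

Derivation:
1) trace f;g:
  e0=⟨1,0,0⟩ f~>⟨1,2,2⟩ g~>⟨0,3⟩
  e1=⟨0,1,0⟩ f~>⟨2,2,4⟩ g~>⟨3,3⟩
  e2=⟨0,0,1⟩ f~>⟨3,0,3⟩ g~>⟨2,1⟩
  composite₁ = (0 3 2; 3 3 1)
2) trace h;k:
  e0=⟨1,0,0⟩ h~>⟨0,2,1⟩ k~>⟨0,3⟩
  e1=⟨0,1,0⟩ h~>⟨0,0,1⟩ k~>⟨3,3⟩
  e2=⟨0,0,1⟩ h~>⟨3,1,2⟩ k~>⟨1,1⟩
  composite₂ = (0 3 1; 3 3 1)
Equal? differ; not commutative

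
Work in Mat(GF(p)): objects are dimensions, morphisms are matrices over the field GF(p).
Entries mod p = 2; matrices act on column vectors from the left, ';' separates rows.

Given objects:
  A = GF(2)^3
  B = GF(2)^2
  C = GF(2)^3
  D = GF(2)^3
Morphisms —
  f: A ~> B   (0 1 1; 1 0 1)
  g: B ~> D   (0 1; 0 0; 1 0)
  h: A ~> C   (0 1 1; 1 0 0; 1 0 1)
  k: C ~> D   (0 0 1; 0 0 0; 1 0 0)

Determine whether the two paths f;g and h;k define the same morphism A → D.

1) trace f;g:
  e0=⟨1,0,0⟩ f~>⟨0,1⟩ g~>⟨1,0,0⟩
  e1=⟨0,1,0⟩ f~>⟨1,0⟩ g~>⟨0,0,1⟩
  e2=⟨0,0,1⟩ f~>⟨1,1⟩ g~>⟨1,0,1⟩
  ⟦path⟧₁ = (1 0 1; 0 0 0; 0 1 1)
2) trace h;k:
  e0=⟨1,0,0⟩ h~>⟨0,1,1⟩ k~>⟨1,0,0⟩
  e1=⟨0,1,0⟩ h~>⟨1,0,0⟩ k~>⟨0,0,1⟩
  e2=⟨0,0,1⟩ h~>⟨1,0,1⟩ k~>⟨1,0,1⟩
  ⟦path⟧₂ = (1 0 1; 0 0 0; 0 1 1)
Equal? equal; square commutes

Answer: COMMUTES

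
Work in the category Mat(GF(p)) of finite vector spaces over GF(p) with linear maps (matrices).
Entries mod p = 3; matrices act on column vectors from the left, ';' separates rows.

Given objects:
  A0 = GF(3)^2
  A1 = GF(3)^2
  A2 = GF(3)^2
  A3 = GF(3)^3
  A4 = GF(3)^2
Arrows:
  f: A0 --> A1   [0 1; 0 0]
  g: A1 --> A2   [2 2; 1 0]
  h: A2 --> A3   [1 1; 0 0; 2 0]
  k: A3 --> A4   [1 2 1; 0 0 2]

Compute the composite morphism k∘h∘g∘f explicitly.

Answer: [0 1; 0 2]

Trace:
  e0=[1,0] f-->[0,0] g-->[0,0] h-->[0,0,0] k-->[0,0]
  e1=[0,1] f-->[1,0] g-->[2,1] h-->[0,0,1] k-->[1,2]
result: [0 1; 0 2]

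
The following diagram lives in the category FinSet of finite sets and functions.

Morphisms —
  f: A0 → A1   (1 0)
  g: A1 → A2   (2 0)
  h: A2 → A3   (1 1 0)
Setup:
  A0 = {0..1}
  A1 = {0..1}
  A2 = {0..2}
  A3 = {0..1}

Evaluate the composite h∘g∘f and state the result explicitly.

Answer: (1 0)

Work:
  0 f→1 g→0 h→1
  1 f→0 g→2 h→0
⟦path⟧: (1 0)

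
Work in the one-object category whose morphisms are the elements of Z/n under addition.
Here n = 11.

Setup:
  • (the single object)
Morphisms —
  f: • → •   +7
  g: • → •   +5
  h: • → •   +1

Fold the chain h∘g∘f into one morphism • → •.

Answer: +2

Derivation:
  0 +7≡7 +5≡1 +1≡2  (mod 11)
composite: +2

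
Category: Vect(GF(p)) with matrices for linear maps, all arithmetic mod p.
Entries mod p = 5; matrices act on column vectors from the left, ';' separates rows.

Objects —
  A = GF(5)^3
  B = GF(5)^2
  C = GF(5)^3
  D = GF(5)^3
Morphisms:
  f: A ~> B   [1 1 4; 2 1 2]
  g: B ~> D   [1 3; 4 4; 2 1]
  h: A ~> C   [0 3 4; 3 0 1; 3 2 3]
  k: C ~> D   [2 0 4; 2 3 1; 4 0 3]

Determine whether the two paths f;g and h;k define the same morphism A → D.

Answer: COMMUTES

Work:
Path 1 = f;g:
  e0=⟨1,0,0⟩ f~>⟨1,2⟩ g~>⟨2,2,4⟩
  e1=⟨0,1,0⟩ f~>⟨1,1⟩ g~>⟨4,3,3⟩
  e2=⟨0,0,1⟩ f~>⟨4,2⟩ g~>⟨0,4,0⟩
  ⟦path⟧₁ = [2 4 0; 2 3 4; 4 3 0]
Path 2 = h;k:
  e0=⟨1,0,0⟩ h~>⟨0,3,3⟩ k~>⟨2,2,4⟩
  e1=⟨0,1,0⟩ h~>⟨3,0,2⟩ k~>⟨4,3,3⟩
  e2=⟨0,0,1⟩ h~>⟨4,1,3⟩ k~>⟨0,4,0⟩
  ⟦path⟧₂ = [2 4 0; 2 3 4; 4 3 0]
Equal? equal; square commutes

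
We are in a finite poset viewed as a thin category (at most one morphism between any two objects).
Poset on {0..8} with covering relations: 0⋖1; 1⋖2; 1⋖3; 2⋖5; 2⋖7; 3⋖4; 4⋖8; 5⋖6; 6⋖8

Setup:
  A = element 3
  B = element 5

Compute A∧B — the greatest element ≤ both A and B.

Lower bounds of A=3 and B=5: {0,1}
  0 ⊑ 1
  1 ⊑ 1
glb = 1

Answer: A∧B = 1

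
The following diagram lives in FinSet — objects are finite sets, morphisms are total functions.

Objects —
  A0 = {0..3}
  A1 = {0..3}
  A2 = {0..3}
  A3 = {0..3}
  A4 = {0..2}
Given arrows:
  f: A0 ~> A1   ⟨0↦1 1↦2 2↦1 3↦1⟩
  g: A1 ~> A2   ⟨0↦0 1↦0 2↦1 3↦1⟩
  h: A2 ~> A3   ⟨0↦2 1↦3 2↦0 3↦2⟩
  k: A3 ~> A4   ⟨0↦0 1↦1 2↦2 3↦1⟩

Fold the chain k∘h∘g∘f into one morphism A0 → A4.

Answer: ⟨0↦2 1↦1 2↦2 3↦2⟩

Derivation:
  0 f~>1 g~>0 h~>2 k~>2
  1 f~>2 g~>1 h~>3 k~>1
  2 f~>1 g~>0 h~>2 k~>2
  3 f~>1 g~>0 h~>2 k~>2
composite: ⟨0↦2 1↦1 2↦2 3↦2⟩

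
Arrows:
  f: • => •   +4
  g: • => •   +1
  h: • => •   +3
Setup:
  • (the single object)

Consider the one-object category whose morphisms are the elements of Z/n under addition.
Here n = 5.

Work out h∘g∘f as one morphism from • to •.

Answer: +3

Work:
  0 +4≡4 +1≡0 +3≡3  (mod 5)
⟦path⟧: +3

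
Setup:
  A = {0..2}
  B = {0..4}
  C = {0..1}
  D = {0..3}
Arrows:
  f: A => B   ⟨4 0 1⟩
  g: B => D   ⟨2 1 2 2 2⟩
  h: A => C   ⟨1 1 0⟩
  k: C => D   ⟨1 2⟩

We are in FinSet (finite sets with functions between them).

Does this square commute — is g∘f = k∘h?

Path 1 = f;g:
  0 f=>4 g=>2
  1 f=>0 g=>2
  2 f=>1 g=>1
  result₁ = ⟨2 2 1⟩
Path 2 = h;k:
  0 h=>1 k=>2
  1 h=>1 k=>2
  2 h=>0 k=>1
  result₂ = ⟨2 2 1⟩
Equal? YES — commutes

Answer: COMMUTES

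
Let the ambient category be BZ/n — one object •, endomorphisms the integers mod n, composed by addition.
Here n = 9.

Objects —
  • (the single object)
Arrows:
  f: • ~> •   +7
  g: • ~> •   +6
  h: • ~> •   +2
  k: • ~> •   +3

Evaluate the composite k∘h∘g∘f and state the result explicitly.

Answer: +0

Derivation:
  0 +7≡7 +6≡4 +2≡6 +3≡0  (mod 9)
composite: +0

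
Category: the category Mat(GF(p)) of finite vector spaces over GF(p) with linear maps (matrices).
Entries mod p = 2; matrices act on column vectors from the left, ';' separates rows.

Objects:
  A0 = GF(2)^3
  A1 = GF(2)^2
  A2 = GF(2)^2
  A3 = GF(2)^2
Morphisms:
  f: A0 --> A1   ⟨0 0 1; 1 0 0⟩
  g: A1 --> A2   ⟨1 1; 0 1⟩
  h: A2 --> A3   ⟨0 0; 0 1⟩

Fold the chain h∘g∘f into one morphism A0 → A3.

  e0=⟨1,0,0⟩ f-->⟨0,1⟩ g-->⟨1,1⟩ h-->⟨0,1⟩
  e1=⟨0,1,0⟩ f-->⟨0,0⟩ g-->⟨0,0⟩ h-->⟨0,0⟩
  e2=⟨0,0,1⟩ f-->⟨1,0⟩ g-->⟨1,0⟩ h-->⟨0,0⟩
composite: ⟨0 0 0; 1 0 0⟩

Answer: ⟨0 0 0; 1 0 0⟩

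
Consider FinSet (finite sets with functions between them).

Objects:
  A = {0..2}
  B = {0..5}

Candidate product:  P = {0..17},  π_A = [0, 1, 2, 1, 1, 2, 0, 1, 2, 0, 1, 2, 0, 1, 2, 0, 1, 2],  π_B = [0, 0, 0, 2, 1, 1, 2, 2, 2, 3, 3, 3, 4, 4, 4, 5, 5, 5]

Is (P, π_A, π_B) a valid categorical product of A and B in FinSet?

Answer: NOT A VALID PRODUCT — duplicate pair at indices 7,3

Trace:
|A|·|B| = 3·6 = 18;  |P| = 18
Check the pairing map k ↦ (π_A(k), π_B(k)):
  0 ↦ (0,0)
  1 ↦ (1,0)
  2 ↦ (2,0)
  3 ↦ (1,2)
  4 ↦ (1,1)
  5 ↦ (2,1)
  6 ↦ (0,2)
  7 ↦ (1,2)  ✗ repeats pair of k=3
  8 ↦ (2,2)
  9 ↦ (0,3)
  10 ↦ (1,3)
  11 ↦ (2,3)
  12 ↦ (0,4)
  13 ↦ (1,4)
  14 ↦ (2,4)
  15 ↦ (0,5)
  16 ↦ (1,5)
  17 ↦ (2,5)
distinct pairs in image: 17 / 18 needed
  → (1,2) hit at k=3 and k=7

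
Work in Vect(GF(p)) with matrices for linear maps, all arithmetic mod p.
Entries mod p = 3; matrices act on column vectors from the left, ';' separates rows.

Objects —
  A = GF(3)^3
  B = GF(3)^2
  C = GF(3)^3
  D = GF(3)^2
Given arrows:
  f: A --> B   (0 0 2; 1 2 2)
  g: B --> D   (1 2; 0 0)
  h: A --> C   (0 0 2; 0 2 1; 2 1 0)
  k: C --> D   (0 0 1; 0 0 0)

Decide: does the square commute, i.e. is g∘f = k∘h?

1) trace f;g:
  e0=[1,0,0] f-->[0,1] g-->[2,0]
  e1=[0,1,0] f-->[0,2] g-->[1,0]
  e2=[0,0,1] f-->[2,2] g-->[0,0]
  ⟦path⟧₁ = (2 1 0; 0 0 0)
2) trace h;k:
  e0=[1,0,0] h-->[0,0,2] k-->[2,0]
  e1=[0,1,0] h-->[0,2,1] k-->[1,0]
  e2=[0,0,1] h-->[2,1,0] k-->[0,0]
  ⟦path⟧₂ = (2 1 0; 0 0 0)
Equal? YES — commutes

Answer: COMMUTES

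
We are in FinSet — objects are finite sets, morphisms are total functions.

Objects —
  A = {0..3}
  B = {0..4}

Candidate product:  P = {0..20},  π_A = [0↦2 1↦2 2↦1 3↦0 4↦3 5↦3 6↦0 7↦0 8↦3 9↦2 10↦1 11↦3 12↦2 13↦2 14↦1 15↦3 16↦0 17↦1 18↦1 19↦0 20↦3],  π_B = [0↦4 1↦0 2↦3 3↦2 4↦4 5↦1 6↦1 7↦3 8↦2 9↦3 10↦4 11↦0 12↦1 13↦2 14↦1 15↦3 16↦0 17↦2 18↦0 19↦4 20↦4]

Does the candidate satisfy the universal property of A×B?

Answer: NOT A VALID PRODUCT — |P|=21 ≠ |A|·|B|=20

Trace:
|A|·|B| = 4·5 = 20;  |P| = 21
  → cardinalities differ; no bijection possible.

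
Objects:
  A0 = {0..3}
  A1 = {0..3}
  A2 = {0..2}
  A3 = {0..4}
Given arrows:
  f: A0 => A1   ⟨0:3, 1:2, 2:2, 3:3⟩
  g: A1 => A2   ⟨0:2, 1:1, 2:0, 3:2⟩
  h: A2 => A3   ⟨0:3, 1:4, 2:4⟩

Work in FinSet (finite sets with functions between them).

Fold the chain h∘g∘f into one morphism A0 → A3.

Answer: ⟨0:4, 1:3, 2:3, 3:4⟩

Trace:
  0 f=>3 g=>2 h=>4
  1 f=>2 g=>0 h=>3
  2 f=>2 g=>0 h=>3
  3 f=>3 g=>2 h=>4
result: ⟨0:4, 1:3, 2:3, 3:4⟩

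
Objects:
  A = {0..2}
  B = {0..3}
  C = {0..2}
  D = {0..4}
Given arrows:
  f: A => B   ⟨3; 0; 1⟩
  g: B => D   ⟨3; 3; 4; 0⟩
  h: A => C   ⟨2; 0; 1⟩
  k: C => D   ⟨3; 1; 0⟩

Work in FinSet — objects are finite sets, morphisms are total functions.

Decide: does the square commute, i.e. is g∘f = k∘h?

Path 1 = f;g:
  0 f=>3 g=>0
  1 f=>0 g=>3
  2 f=>1 g=>3
  result₁ = ⟨0; 3; 3⟩
Path 2 = h;k:
  0 h=>2 k=>0
  1 h=>0 k=>3
  2 h=>1 k=>1
  result₂ = ⟨0; 3; 1⟩
Equal? differ; not commutative

Answer: DOES NOT COMMUTE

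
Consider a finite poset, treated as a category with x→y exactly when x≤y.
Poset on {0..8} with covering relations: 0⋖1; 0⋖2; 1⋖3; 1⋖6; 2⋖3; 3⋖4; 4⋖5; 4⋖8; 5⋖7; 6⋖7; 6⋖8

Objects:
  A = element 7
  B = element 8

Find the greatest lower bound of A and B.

Answer: NO MEET EXISTS

Trace:
Common predecessors of 7,8: {0,1,2,3,4,6}
  maximal lower bounds 4 and 6 are incomparable: neither 4⊑6 nor 6⊑4
→ no greatest lower bound exists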